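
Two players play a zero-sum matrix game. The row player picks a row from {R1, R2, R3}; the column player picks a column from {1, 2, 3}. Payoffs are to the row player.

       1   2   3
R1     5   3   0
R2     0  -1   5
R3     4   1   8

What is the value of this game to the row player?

12/5

Row minima: R1 → 0, R2 → -1, R3 → 1; maximin = 1.
Column maxima: 1 → 5, 2 → 3, 3 → 8; minimax = 3.
1 ≠ 3, so there is no saddle point; optimal play is mixed.
R2 is strictly dominated by R3, so the row player never plays it.
1 is strictly dominated by 2 (it gives the row player strictly more in every row), so the column player never plays it.
On the remaining 2×2 (R1, R3 vs 2, 3):
Let the row player play R1 with probability p. Expected payoff against 2: 3p + 1(1−p) = 2p + 1; against 3: 0p + 8(1−p) = −8p + 8.
Setting these equal: 2p + 1 = −8p + 8 ⇒ 10p = 7 ⇒ p = 7/10, and the value is (2)·(7/10) + 1 = 12/5.
For the column player: with q = P(2), equating R1's and R3's payoffs gives 3q = −7q + 8 ⇒ q = 4/5.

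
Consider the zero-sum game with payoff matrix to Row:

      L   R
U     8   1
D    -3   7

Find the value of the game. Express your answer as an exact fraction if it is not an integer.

59/17

Row minima: U → 1, D → -3; maximin = 1.
Column maxima: L → 8, R → 7; minimax = 7.
1 ≠ 7, so there is no saddle point; optimal play is mixed.
Let Row play U with probability p. Expected payoff against L: 8p + (-3)(1−p) = 11p − 3; against R: 1p + 7(1−p) = −6p + 7.
Setting these equal: 11p − 3 = −6p + 7 ⇒ 17p = 10 ⇒ p = 10/17, and the value is (11)·(10/17) − 3 = 59/17.
For Column: with q = P(L), equating U's and D's payoffs gives 7q + 1 = −10q + 7 ⇒ q = 6/17.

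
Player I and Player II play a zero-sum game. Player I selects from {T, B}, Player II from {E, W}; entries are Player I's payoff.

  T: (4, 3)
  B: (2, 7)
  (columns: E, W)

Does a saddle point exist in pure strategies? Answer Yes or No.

Row minima: T → 3, B → 2; maximin = 3.
Column maxima: E → 4, W → 7; minimax = 4.
3 ≠ 4, so no pure-strategy equilibrium exists.

No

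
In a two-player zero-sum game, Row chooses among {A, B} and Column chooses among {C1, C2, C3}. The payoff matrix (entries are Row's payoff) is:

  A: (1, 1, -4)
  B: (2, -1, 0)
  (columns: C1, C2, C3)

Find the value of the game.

-2/3

Row minima: A → -4, B → -1; maximin = -1.
Column maxima: C1 → 2, C2 → 1, C3 → 0; minimax = 0.
-1 ≠ 0, so there is no saddle point; optimal play is mixed.
C1 is strictly dominated by C3 (it gives Row strictly more in every row), so Column never plays it.
On the remaining 2×2 (A, B vs C2, C3):
Let Row play A with probability p. Expected payoff against C2: 1p + (-1)(1−p) = 2p − 1; against C3: (-4)p + 0(1−p) = −4p.
Setting these equal: 2p − 1 = −4p ⇒ 6p = 1 ⇒ p = 1/6, and the value is (2)·(1/6) − 1 = -2/3.
For Column: with q = P(C2), equating A's and B's payoffs gives 5q − 4 = −q ⇒ q = 2/3.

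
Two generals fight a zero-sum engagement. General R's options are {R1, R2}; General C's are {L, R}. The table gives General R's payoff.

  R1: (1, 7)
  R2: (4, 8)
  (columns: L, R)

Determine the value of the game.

Row minima: R1 → 1, R2 → 4; maximin = 4.
Column maxima: L → 4, R → 8; minimax = 4.
Since maximin = minimax = 4, there is a saddle point and the value is 4.

4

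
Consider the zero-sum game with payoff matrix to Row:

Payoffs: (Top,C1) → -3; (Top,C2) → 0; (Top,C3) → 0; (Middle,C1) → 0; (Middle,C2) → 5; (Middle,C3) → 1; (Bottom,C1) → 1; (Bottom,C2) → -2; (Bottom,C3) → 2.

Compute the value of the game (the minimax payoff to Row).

Row minima: Top → -3, Middle → 0, Bottom → -2; maximin = 0.
Column maxima: C1 → 1, C2 → 5, C3 → 2; minimax = 1.
0 ≠ 1, so there is no saddle point; optimal play is mixed.
Top is strictly dominated by Middle, so Row never plays it.
C3 is strictly dominated by C1 (it gives Row strictly more in every row), so Column never plays it.
On the remaining 2×2 (Middle, Bottom vs C1, C2):
Let Row play Middle with probability p. Expected payoff against C1: 0p + 1(1−p) = −p + 1; against C2: 5p + (-2)(1−p) = 7p − 2.
Setting these equal: −p + 1 = 7p − 2 ⇒ −8p = -3 ⇒ p = 3/8, and the value is (-1)·(3/8) + 1 = 5/8.
For Column: with q = P(C1), equating Middle's and Bottom's payoffs gives −5q + 5 = 3q − 2 ⇒ q = 7/8.

5/8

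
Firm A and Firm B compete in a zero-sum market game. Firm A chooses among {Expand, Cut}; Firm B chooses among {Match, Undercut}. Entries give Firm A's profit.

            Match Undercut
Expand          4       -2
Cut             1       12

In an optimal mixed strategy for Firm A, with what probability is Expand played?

11/17

Row minima: Expand → -2, Cut → 1; maximin = 1.
Column maxima: Match → 4, Undercut → 12; minimax = 4.
1 ≠ 4, so there is no saddle point; optimal play is mixed.
Let Firm A play Expand with probability p. Expected payoff against Match: 4p + 1(1−p) = 3p + 1; against Undercut: (-2)p + 12(1−p) = −14p + 12.
Setting these equal: 3p + 1 = −14p + 12 ⇒ 17p = 11 ⇒ p = 11/17, and the value is (3)·(11/17) + 1 = 50/17.
For Firm B: with q = P(Match), equating Expand's and Cut's payoffs gives 6q − 2 = −11q + 12 ⇒ q = 14/17.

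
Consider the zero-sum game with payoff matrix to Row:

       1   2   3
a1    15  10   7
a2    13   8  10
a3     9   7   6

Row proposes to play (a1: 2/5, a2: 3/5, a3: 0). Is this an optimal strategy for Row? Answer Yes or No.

Yes

Against 1 this mix gives (2/5)·15 + (3/5)·13 = 69/5.
Against 2 this mix gives (2/5)·10 + (3/5)·8 = 44/5.
Against 3 this mix gives (2/5)·7 + (3/5)·10 = 44/5.
All of Column's active replies (2, 3) yield 44/5, and no column does worse for Row. The mix makes Column indifferent and guarantees 44/5, so it is optimal.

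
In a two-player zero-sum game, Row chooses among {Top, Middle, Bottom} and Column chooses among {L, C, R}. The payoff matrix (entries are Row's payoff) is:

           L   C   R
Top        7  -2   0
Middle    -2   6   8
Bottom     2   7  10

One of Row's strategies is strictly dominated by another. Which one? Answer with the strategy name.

Middle

Bottom gives a strictly higher payoff than Middle against every column: 2 > -2, 7 > 6, 10 > 8.
So Middle is strictly dominated and Row never plays it.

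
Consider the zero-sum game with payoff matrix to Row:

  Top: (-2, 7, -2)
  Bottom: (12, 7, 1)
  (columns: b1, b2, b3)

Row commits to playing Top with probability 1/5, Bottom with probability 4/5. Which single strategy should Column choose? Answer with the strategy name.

If Column plays b1, Row's expected payoff is (1/5)·(-2) + (4/5)·12 = 46/5.
If Column plays b2, Row's expected payoff is (1/5)·7 + (4/5)·7 = 7.
If Column plays b3, Row's expected payoff is (1/5)·(-2) + (4/5)·1 = 2/5.
Column minimizes Row's payoff; the smallest is 2/5, so the best response is b3.

b3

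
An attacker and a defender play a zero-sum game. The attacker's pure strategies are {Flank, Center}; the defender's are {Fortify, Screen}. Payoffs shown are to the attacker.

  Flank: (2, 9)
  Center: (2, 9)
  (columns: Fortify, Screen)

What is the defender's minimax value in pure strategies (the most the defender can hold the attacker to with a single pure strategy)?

Column maxima: Fortify → 2, Screen → 9.
The smallest of these is 2.

2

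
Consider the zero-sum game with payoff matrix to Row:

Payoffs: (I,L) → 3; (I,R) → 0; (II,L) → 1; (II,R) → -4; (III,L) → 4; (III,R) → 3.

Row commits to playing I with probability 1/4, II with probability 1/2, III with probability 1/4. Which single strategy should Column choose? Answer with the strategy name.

R

If Column plays L, Row's expected payoff is (1/4)·3 + (1/2)·1 + (1/4)·4 = 9/4.
If Column plays R, Row's expected payoff is (1/4)·0 + (1/2)·(-4) + (1/4)·3 = -5/4.
Column minimizes Row's payoff; the smallest is -5/4, so the best response is R.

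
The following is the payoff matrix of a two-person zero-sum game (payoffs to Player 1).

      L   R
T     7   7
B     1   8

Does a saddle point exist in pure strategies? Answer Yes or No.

Yes

Row minima: T → 7, B → 1; maximin = 7.
Column maxima: L → 7, R → 8; minimax = 7.
maximin = minimax = 7, so a saddle point exists.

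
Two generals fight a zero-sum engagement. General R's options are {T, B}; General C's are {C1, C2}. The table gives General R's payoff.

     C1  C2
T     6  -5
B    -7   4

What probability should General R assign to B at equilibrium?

Row minima: T → -5, B → -7; maximin = -5.
Column maxima: C1 → 6, C2 → 4; minimax = 4.
-5 ≠ 4, so there is no saddle point; optimal play is mixed.
Let General R play T with probability p. Expected payoff against C1: 6p + (-7)(1−p) = 13p − 7; against C2: (-5)p + 4(1−p) = −9p + 4.
Setting these equal: 13p − 7 = −9p + 4 ⇒ 22p = 11 ⇒ p = 1/2, and the value is (13)·(1/2) − 7 = -1/2.
For General C: with q = P(C1), equating T's and B's payoffs gives 11q − 5 = −11q + 4 ⇒ q = 9/22.

1/2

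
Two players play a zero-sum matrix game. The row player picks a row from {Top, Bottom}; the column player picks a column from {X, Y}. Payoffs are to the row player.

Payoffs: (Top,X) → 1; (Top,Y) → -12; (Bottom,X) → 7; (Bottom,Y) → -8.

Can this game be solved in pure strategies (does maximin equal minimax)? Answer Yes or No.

Row minima: Top → -12, Bottom → -8; maximin = -8.
Column maxima: X → 7, Y → -8; minimax = -8.
maximin = minimax = -8, so a saddle point exists.

Yes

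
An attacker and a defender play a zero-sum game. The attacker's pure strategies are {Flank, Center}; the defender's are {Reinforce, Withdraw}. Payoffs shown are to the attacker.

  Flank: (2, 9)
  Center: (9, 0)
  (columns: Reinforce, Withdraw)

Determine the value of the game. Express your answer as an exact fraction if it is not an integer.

Row minima: Flank → 2, Center → 0; maximin = 2.
Column maxima: Reinforce → 9, Withdraw → 9; minimax = 9.
2 ≠ 9, so there is no saddle point; optimal play is mixed.
Let the attacker play Flank with probability p. Expected payoff against Reinforce: 2p + 9(1−p) = −7p + 9; against Withdraw: 9p + 0(1−p) = 9p.
Setting these equal: −7p + 9 = 9p ⇒ −16p = -9 ⇒ p = 9/16, and the value is (-7)·(9/16) + 9 = 81/16.
For the defender: with q = P(Reinforce), equating Flank's and Center's payoffs gives −7q + 9 = 9q ⇒ q = 9/16.

81/16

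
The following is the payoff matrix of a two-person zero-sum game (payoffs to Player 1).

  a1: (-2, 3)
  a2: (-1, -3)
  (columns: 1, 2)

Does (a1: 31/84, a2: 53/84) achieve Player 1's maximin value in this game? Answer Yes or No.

No

Against 1 this mix gives (31/84)·(-2) + (53/84)·(-1) = -115/84.
Against 2 this mix gives (31/84)·3 + (53/84)·(-3) = -11/14.
Player 2 will play 1, holding Player 1 to -115/84. Shifting weight toward the row that does better against 1 would raise this floor (the equalizing mix achieves -9/7 against both 1 and 2), so the proposed strategy is not optimal.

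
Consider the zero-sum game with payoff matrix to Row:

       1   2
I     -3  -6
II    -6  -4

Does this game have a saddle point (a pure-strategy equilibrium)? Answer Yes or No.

No

Row minima: I → -6, II → -6; maximin = -6.
Column maxima: 1 → -3, 2 → -4; minimax = -4.
-6 ≠ -4, so no pure-strategy equilibrium exists.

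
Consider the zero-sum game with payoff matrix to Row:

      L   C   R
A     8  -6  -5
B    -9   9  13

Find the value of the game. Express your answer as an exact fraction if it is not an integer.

9/16

Row minima: A → -6, B → -9; maximin = -6.
Column maxima: L → 8, C → 9, R → 13; minimax = 8.
-6 ≠ 8, so there is no saddle point; optimal play is mixed.
R is strictly dominated by C (it gives Row strictly more in every row), so Column never plays it.
On the remaining 2×2 (A, B vs L, C):
Let Row play A with probability p. Expected payoff against L: 8p + (-9)(1−p) = 17p − 9; against C: (-6)p + 9(1−p) = −15p + 9.
Setting these equal: 17p − 9 = −15p + 9 ⇒ 32p = 18 ⇒ p = 9/16, and the value is (17)·(9/16) − 9 = 9/16.
For Column: with q = P(L), equating A's and B's payoffs gives 14q − 6 = −18q + 9 ⇒ q = 15/32.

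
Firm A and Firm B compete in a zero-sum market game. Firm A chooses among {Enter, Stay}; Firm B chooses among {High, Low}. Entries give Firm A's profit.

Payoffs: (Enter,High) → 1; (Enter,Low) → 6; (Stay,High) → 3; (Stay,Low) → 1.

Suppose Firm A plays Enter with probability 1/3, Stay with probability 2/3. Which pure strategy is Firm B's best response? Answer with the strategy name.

If Firm B plays High, Firm A's expected payoff is (1/3)·1 + (2/3)·3 = 7/3.
If Firm B plays Low, Firm A's expected payoff is (1/3)·6 + (2/3)·1 = 8/3.
Firm B minimizes Firm A's payoff; the smallest is 7/3, so the best response is High.

High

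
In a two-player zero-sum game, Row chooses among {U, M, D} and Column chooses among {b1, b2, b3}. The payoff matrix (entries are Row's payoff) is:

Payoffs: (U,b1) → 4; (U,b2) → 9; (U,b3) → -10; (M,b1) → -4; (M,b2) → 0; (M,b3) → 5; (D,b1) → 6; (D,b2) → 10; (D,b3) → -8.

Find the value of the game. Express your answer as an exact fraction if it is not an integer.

Row minima: U → -10, M → -4, D → -8; maximin = -4.
Column maxima: b1 → 6, b2 → 10, b3 → 5; minimax = 5.
-4 ≠ 5, so there is no saddle point; optimal play is mixed.
U is strictly dominated by D, so Row never plays it.
b2 is strictly dominated by b1 (it gives Row strictly more in every row), so Column never plays it.
On the remaining 2×2 (M, D vs b1, b3):
Let Row play M with probability p. Expected payoff against b1: (-4)p + 6(1−p) = −10p + 6; against b3: 5p + (-8)(1−p) = 13p − 8.
Setting these equal: −10p + 6 = 13p − 8 ⇒ −23p = -14 ⇒ p = 14/23, and the value is (-10)·(14/23) + 6 = -2/23.
For Column: with q = P(b1), equating M's and D's payoffs gives −9q + 5 = 14q − 8 ⇒ q = 13/23.

-2/23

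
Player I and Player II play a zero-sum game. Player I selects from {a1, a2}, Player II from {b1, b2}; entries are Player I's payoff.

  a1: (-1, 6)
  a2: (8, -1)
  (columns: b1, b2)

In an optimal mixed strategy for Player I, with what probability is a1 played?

9/16

Row minima: a1 → -1, a2 → -1; maximin = -1.
Column maxima: b1 → 8, b2 → 6; minimax = 6.
-1 ≠ 6, so there is no saddle point; optimal play is mixed.
Let Player I play a1 with probability p. Expected payoff against b1: (-1)p + 8(1−p) = −9p + 8; against b2: 6p + (-1)(1−p) = 7p − 1.
Setting these equal: −9p + 8 = 7p − 1 ⇒ −16p = -9 ⇒ p = 9/16, and the value is (-9)·(9/16) + 8 = 47/16.
For Player II: with q = P(b1), equating a1's and a2's payoffs gives −7q + 6 = 9q − 1 ⇒ q = 7/16.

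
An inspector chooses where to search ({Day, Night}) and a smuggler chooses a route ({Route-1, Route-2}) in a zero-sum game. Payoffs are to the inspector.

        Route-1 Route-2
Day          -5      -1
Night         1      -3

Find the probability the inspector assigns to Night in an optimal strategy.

Row minima: Day → -5, Night → -3; maximin = -3.
Column maxima: Route-1 → 1, Route-2 → -1; minimax = -1.
-3 ≠ -1, so there is no saddle point; optimal play is mixed.
Let the inspector play Day with probability p. Expected payoff against Route-1: (-5)p + 1(1−p) = −6p + 1; against Route-2: (-1)p + (-3)(1−p) = 2p − 3.
Setting these equal: −6p + 1 = 2p − 3 ⇒ −8p = -4 ⇒ p = 1/2, and the value is (-6)·(1/2) + 1 = -2.
For the smuggler: with q = P(Route-1), equating Day's and Night's payoffs gives −4q − 1 = 4q − 3 ⇒ q = 1/4.

1/2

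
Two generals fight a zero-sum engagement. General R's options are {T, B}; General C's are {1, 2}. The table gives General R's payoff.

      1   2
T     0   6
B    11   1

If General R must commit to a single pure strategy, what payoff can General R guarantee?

1

Row minima: T → 0, B → 1.
The best of these is 1.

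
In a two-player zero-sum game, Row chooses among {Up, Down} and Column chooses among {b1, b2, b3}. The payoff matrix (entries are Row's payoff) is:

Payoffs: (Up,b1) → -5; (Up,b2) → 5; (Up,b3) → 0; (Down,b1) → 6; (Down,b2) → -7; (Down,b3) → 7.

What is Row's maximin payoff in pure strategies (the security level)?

Row minima: Up → -5, Down → -7.
The best of these is -5.

-5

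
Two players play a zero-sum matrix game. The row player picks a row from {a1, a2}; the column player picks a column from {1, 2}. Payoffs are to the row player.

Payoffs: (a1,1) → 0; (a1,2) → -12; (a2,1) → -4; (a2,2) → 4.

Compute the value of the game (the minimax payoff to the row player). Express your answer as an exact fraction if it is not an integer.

-12/5

Row minima: a1 → -12, a2 → -4; maximin = -4.
Column maxima: 1 → 0, 2 → 4; minimax = 0.
-4 ≠ 0, so there is no saddle point; optimal play is mixed.
Let the row player play a1 with probability p. Expected payoff against 1: 0p + (-4)(1−p) = 4p − 4; against 2: (-12)p + 4(1−p) = −16p + 4.
Setting these equal: 4p − 4 = −16p + 4 ⇒ 20p = 8 ⇒ p = 2/5, and the value is (4)·(2/5) − 4 = -12/5.
For the column player: with q = P(1), equating a1's and a2's payoffs gives 12q − 12 = −8q + 4 ⇒ q = 4/5.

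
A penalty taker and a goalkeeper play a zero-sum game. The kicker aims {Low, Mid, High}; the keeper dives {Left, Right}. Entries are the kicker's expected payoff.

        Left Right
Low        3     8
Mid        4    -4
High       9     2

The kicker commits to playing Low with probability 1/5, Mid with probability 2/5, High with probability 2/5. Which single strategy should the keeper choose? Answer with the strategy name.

Right

If the keeper plays Left, the kicker's expected payoff is (1/5)·3 + (2/5)·4 + (2/5)·9 = 29/5.
If the keeper plays Right, the kicker's expected payoff is (1/5)·8 + (2/5)·(-4) + (2/5)·2 = 4/5.
The keeper minimizes the kicker's payoff; the smallest is 4/5, so the best response is Right.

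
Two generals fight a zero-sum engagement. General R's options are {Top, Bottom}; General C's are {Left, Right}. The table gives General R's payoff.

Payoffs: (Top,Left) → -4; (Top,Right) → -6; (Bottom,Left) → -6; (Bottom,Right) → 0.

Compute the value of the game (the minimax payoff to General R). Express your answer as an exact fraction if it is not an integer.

Row minima: Top → -6, Bottom → -6; maximin = -6.
Column maxima: Left → -4, Right → 0; minimax = -4.
-6 ≠ -4, so there is no saddle point; optimal play is mixed.
Let General R play Top with probability p. Expected payoff against Left: (-4)p + (-6)(1−p) = 2p − 6; against Right: (-6)p + 0(1−p) = −6p.
Setting these equal: 2p − 6 = −6p ⇒ 8p = 6 ⇒ p = 3/4, and the value is (2)·(3/4) − 6 = -9/2.
For General C: with q = P(Left), equating Top's and Bottom's payoffs gives 2q − 6 = −6q ⇒ q = 3/4.

-9/2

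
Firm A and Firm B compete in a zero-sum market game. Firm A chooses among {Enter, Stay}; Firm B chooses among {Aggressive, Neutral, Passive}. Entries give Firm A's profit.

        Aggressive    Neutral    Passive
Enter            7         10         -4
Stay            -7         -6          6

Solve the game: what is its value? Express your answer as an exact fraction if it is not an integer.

7/12

Row minima: Enter → -4, Stay → -7; maximin = -4.
Column maxima: Aggressive → 7, Neutral → 10, Passive → 6; minimax = 6.
-4 ≠ 6, so there is no saddle point; optimal play is mixed.
Neutral is strictly dominated by Aggressive (it gives Firm A strictly more in every row), so Firm B never plays it.
On the remaining 2×2 (Enter, Stay vs Aggressive, Passive):
Let Firm A play Enter with probability p. Expected payoff against Aggressive: 7p + (-7)(1−p) = 14p − 7; against Passive: (-4)p + 6(1−p) = −10p + 6.
Setting these equal: 14p − 7 = −10p + 6 ⇒ 24p = 13 ⇒ p = 13/24, and the value is (14)·(13/24) − 7 = 7/12.
For Firm B: with q = P(Aggressive), equating Enter's and Stay's payoffs gives 11q − 4 = −13q + 6 ⇒ q = 5/12.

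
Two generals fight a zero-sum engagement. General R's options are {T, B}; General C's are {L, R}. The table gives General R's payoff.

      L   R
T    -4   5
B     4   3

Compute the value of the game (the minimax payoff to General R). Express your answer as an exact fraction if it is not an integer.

16/5

Row minima: T → -4, B → 3; maximin = 3.
Column maxima: L → 4, R → 5; minimax = 4.
3 ≠ 4, so there is no saddle point; optimal play is mixed.
Let General R play T with probability p. Expected payoff against L: (-4)p + 4(1−p) = −8p + 4; against R: 5p + 3(1−p) = 2p + 3.
Setting these equal: −8p + 4 = 2p + 3 ⇒ −10p = -1 ⇒ p = 1/10, and the value is (-8)·(1/10) + 4 = 16/5.
For General C: with q = P(L), equating T's and B's payoffs gives −9q + 5 = q + 3 ⇒ q = 1/5.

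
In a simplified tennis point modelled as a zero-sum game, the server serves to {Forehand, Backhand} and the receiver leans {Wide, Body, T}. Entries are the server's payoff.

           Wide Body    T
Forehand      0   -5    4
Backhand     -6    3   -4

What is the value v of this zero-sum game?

-15/7

Row minima: Forehand → -5, Backhand → -6; maximin = -5.
Column maxima: Wide → 0, Body → 3, T → 4; minimax = 0.
-5 ≠ 0, so there is no saddle point; optimal play is mixed.
T is strictly dominated by Wide (it gives the server strictly more in every row), so the receiver never plays it.
On the remaining 2×2 (Forehand, Backhand vs Wide, Body):
Let the server play Forehand with probability p. Expected payoff against Wide: 0p + (-6)(1−p) = 6p − 6; against Body: (-5)p + 3(1−p) = −8p + 3.
Setting these equal: 6p − 6 = −8p + 3 ⇒ 14p = 9 ⇒ p = 9/14, and the value is (6)·(9/14) − 6 = -15/7.
For the receiver: with q = P(Wide), equating Forehand's and Backhand's payoffs gives 5q − 5 = −9q + 3 ⇒ q = 4/7.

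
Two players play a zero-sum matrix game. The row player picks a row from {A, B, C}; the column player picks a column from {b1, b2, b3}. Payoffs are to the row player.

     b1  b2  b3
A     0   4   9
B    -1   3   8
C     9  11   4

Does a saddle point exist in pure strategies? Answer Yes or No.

Row minima: A → 0, B → -1, C → 4; maximin = 4.
Column maxima: b1 → 9, b2 → 11, b3 → 9; minimax = 9.
4 ≠ 9, so no pure-strategy equilibrium exists.

No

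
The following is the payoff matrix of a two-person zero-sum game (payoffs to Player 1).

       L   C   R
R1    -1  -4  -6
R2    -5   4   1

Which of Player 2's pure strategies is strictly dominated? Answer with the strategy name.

C

R holds Player 1's payoff strictly below C in every row: -6 < -4, 1 < 4.
So C is strictly dominated for Player 2.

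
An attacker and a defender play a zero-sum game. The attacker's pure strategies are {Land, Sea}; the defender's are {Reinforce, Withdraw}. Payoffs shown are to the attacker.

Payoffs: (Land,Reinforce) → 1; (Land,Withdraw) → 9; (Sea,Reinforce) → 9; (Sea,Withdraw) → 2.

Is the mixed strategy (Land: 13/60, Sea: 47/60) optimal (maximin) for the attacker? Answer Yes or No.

No

Against Reinforce this mix gives (13/60)·1 + (47/60)·9 = 109/15.
Against Withdraw this mix gives (13/60)·9 + (47/60)·2 = 211/60.
The defender will play Withdraw, holding the attacker to 211/60. Shifting weight toward the row that does better against Withdraw would raise this floor (the equalizing mix achieves 79/15 against both Withdraw and Reinforce), so the proposed strategy is not optimal.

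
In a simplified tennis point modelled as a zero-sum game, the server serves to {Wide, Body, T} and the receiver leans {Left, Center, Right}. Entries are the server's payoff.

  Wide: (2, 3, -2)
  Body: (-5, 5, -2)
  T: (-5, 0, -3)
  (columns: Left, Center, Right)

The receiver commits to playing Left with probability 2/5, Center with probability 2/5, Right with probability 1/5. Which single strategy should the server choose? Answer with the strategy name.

Expected payoff of Wide: (2/5)·2 + (2/5)·3 + (1/5)·(-2) = 8/5.
Expected payoff of Body: (2/5)·(-5) + (2/5)·5 + (1/5)·(-2) = -2/5.
Expected payoff of T: (2/5)·(-5) + (2/5)·0 + (1/5)·(-3) = -13/5.
The largest is 8/5, so the server's best response is Wide.

Wide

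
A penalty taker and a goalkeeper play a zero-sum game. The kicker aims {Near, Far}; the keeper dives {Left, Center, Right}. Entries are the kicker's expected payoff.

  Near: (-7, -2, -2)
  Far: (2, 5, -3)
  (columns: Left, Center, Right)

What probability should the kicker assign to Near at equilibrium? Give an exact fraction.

1/2

Row minima: Near → -7, Far → -3; maximin = -3.
Column maxima: Left → 2, Center → 5, Right → -2; minimax = -2.
-3 ≠ -2, so there is no saddle point; optimal play is mixed.
Center is strictly dominated by Left (it gives the kicker strictly more in every row), so the keeper never plays it.
On the remaining 2×2 (Near, Far vs Left, Right):
Let the kicker play Near with probability p. Expected payoff against Left: (-7)p + 2(1−p) = −9p + 2; against Right: (-2)p + (-3)(1−p) = p − 3.
Setting these equal: −9p + 2 = p − 3 ⇒ −10p = -5 ⇒ p = 1/2, and the value is (-9)·(1/2) + 2 = -5/2.
For the keeper: with q = P(Left), equating Near's and Far's payoffs gives −5q − 2 = 5q − 3 ⇒ q = 1/10.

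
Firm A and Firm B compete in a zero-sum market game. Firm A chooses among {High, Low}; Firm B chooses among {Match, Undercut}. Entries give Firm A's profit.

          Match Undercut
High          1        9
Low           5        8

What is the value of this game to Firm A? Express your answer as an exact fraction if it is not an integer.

5

Row minima: High → 1, Low → 5; maximin = 5.
Column maxima: Match → 5, Undercut → 9; minimax = 5.
Since maximin = minimax = 5, there is a saddle point and the value is 5.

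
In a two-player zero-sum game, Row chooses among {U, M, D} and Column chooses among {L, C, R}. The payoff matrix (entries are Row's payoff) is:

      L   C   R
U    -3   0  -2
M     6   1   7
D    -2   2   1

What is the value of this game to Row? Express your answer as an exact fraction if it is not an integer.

14/9

Row minima: U → -3, M → 1, D → -2; maximin = 1.
Column maxima: L → 6, C → 2, R → 7; minimax = 2.
1 ≠ 2, so there is no saddle point; optimal play is mixed.
U is strictly dominated by M, so Row never plays it.
R is strictly dominated by L (it gives Row strictly more in every row), so Column never plays it.
On the remaining 2×2 (M, D vs L, C):
Let Row play M with probability p. Expected payoff against L: 6p + (-2)(1−p) = 8p − 2; against C: 1p + 2(1−p) = −p + 2.
Setting these equal: 8p − 2 = −p + 2 ⇒ 9p = 4 ⇒ p = 4/9, and the value is (8)·(4/9) − 2 = 14/9.
For Column: with q = P(L), equating M's and D's payoffs gives 5q + 1 = −4q + 2 ⇒ q = 1/9.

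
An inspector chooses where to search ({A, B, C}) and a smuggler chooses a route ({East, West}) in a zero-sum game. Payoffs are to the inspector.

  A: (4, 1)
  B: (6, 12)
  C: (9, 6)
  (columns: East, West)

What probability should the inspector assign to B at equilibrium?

1/3

Row minima: A → 1, B → 6, C → 6; maximin = 6.
Column maxima: East → 9, West → 12; minimax = 9.
6 ≠ 9, so there is no saddle point; optimal play is mixed.
A is strictly dominated by B, so the inspector never plays it.
On the remaining 2×2 (B, C vs East, West):
Let the inspector play B with probability p. Expected payoff against East: 6p + 9(1−p) = −3p + 9; against West: 12p + 6(1−p) = 6p + 6.
Setting these equal: −3p + 9 = 6p + 6 ⇒ −9p = -3 ⇒ p = 1/3, and the value is (-3)·(1/3) + 9 = 8.
For the smuggler: with q = P(East), equating B's and C's payoffs gives −6q + 12 = 3q + 6 ⇒ q = 2/3.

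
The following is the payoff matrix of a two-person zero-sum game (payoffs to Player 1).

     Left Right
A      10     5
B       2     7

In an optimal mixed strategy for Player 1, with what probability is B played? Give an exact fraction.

1/2

Row minima: A → 5, B → 2; maximin = 5.
Column maxima: Left → 10, Right → 7; minimax = 7.
5 ≠ 7, so there is no saddle point; optimal play is mixed.
Let Player 1 play A with probability p. Expected payoff against Left: 10p + 2(1−p) = 8p + 2; against Right: 5p + 7(1−p) = −2p + 7.
Setting these equal: 8p + 2 = −2p + 7 ⇒ 10p = 5 ⇒ p = 1/2, and the value is (8)·(1/2) + 2 = 6.
For Player 2: with q = P(Left), equating A's and B's payoffs gives 5q + 5 = −5q + 7 ⇒ q = 1/5.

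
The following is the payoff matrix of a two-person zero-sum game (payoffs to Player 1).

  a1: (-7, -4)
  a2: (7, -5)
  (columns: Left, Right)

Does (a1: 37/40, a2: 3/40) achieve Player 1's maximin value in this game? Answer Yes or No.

Against Left this mix gives (37/40)·(-7) + (3/40)·7 = -119/20.
Against Right this mix gives (37/40)·(-4) + (3/40)·(-5) = -163/40.
Player 2 will play Left, holding Player 1 to -119/20. Shifting weight toward the row that does better against Left would raise this floor (the equalizing mix achieves -21/5 against both Left and Right), so the proposed strategy is not optimal.

No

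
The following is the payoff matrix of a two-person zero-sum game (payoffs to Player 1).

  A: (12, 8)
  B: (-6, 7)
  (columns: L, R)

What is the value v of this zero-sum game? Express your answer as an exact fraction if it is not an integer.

Row minima: A → 8, B → -6; maximin = 8.
Column maxima: L → 12, R → 8; minimax = 8.
Since maximin = minimax = 8, there is a saddle point and the value is 8.

8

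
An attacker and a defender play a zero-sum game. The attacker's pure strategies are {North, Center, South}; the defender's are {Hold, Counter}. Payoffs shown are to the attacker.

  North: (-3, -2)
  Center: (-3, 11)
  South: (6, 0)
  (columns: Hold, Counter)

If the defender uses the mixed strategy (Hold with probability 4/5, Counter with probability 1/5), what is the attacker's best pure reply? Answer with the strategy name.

South

Expected payoff of North: (4/5)·(-3) + (1/5)·(-2) = -14/5.
Expected payoff of Center: (4/5)·(-3) + (1/5)·11 = -1/5.
Expected payoff of South: (4/5)·6 + (1/5)·0 = 24/5.
The largest is 24/5, so the attacker's best response is South.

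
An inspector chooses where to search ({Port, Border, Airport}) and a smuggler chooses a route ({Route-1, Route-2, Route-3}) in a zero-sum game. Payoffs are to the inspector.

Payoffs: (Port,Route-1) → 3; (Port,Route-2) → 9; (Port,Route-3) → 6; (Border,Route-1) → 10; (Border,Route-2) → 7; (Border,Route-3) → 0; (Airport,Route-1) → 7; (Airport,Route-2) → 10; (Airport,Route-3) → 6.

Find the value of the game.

Row minima: Port → 3, Border → 0, Airport → 6; maximin = 6.
Column maxima: Route-1 → 10, Route-2 → 10, Route-3 → 6; minimax = 6.
Since maximin = minimax = 6, there is a saddle point and the value is 6.

6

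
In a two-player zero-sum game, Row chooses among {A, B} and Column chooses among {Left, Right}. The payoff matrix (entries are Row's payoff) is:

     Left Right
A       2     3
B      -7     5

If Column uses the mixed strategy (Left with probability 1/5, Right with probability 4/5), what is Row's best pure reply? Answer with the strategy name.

Expected payoff of A: (1/5)·2 + (4/5)·3 = 14/5.
Expected payoff of B: (1/5)·(-7) + (4/5)·5 = 13/5.
The largest is 14/5, so Row's best response is A.

A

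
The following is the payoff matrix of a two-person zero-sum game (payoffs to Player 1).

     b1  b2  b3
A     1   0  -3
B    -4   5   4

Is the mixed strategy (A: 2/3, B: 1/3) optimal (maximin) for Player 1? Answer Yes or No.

Against b1 this mix gives (2/3)·1 + (1/3)·(-4) = -2/3.
Against b2 this mix gives (2/3)·0 + (1/3)·5 = 5/3.
Against b3 this mix gives (2/3)·(-3) + (1/3)·4 = -2/3.
All of Player 2's active replies (b1, b3) yield -2/3, and no column does worse for Player 1. The mix makes Player 2 indifferent and guarantees -2/3, so it is optimal.

Yes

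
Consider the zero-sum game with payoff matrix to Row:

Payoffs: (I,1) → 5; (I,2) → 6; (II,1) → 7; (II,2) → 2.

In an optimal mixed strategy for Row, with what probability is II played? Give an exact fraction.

Row minima: I → 5, II → 2; maximin = 5.
Column maxima: 1 → 7, 2 → 6; minimax = 6.
5 ≠ 6, so there is no saddle point; optimal play is mixed.
Let Row play I with probability p. Expected payoff against 1: 5p + 7(1−p) = −2p + 7; against 2: 6p + 2(1−p) = 4p + 2.
Setting these equal: −2p + 7 = 4p + 2 ⇒ −6p = -5 ⇒ p = 5/6, and the value is (-2)·(5/6) + 7 = 16/3.
For Column: with q = P(1), equating I's and II's payoffs gives −q + 6 = 5q + 2 ⇒ q = 2/3.

1/6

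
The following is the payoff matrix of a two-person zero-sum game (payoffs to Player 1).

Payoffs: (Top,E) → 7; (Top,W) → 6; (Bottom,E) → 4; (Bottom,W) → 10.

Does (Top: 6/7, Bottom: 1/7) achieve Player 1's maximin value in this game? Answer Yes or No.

Yes

Against E this mix gives (6/7)·7 + (1/7)·4 = 46/7.
Against W this mix gives (6/7)·6 + (1/7)·10 = 46/7.
All of Player 2's active replies (E, W) yield 46/7, and no column does worse for Player 1. The mix makes Player 2 indifferent and guarantees 46/7, so it is optimal.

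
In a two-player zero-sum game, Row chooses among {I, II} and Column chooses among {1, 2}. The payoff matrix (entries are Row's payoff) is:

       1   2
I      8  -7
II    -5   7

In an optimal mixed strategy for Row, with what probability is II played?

Row minima: I → -7, II → -5; maximin = -5.
Column maxima: 1 → 8, 2 → 7; minimax = 7.
-5 ≠ 7, so there is no saddle point; optimal play is mixed.
Let Row play I with probability p. Expected payoff against 1: 8p + (-5)(1−p) = 13p − 5; against 2: (-7)p + 7(1−p) = −14p + 7.
Setting these equal: 13p − 5 = −14p + 7 ⇒ 27p = 12 ⇒ p = 4/9, and the value is (13)·(4/9) − 5 = 7/9.
For Column: with q = P(1), equating I's and II's payoffs gives 15q − 7 = −12q + 7 ⇒ q = 14/27.

5/9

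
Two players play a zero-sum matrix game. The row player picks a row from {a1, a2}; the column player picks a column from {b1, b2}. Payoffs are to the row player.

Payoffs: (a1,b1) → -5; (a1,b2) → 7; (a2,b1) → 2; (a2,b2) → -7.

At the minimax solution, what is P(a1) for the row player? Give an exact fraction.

Row minima: a1 → -5, a2 → -7; maximin = -5.
Column maxima: b1 → 2, b2 → 7; minimax = 2.
-5 ≠ 2, so there is no saddle point; optimal play is mixed.
Let the row player play a1 with probability p. Expected payoff against b1: (-5)p + 2(1−p) = −7p + 2; against b2: 7p + (-7)(1−p) = 14p − 7.
Setting these equal: −7p + 2 = 14p − 7 ⇒ −21p = -9 ⇒ p = 3/7, and the value is (-7)·(3/7) + 2 = -1.
For the column player: with q = P(b1), equating a1's and a2's payoffs gives −12q + 7 = 9q − 7 ⇒ q = 2/3.

3/7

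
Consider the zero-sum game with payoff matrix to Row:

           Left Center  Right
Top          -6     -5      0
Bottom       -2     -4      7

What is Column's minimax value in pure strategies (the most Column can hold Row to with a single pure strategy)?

Column maxima: Left → -2, Center → -4, Right → 7.
The smallest of these is -4.

-4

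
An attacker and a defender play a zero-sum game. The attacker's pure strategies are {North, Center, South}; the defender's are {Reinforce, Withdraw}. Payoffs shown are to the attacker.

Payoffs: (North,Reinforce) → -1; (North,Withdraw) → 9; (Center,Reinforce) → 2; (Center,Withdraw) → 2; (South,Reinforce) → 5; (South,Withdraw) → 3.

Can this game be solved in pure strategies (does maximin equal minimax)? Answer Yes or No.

Row minima: North → -1, Center → 2, South → 3; maximin = 3.
Column maxima: Reinforce → 5, Withdraw → 9; minimax = 5.
3 ≠ 5, so no pure-strategy equilibrium exists.

No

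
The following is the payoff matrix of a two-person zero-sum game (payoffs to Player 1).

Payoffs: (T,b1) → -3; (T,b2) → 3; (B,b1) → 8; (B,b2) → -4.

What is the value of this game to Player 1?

2/3

Row minima: T → -3, B → -4; maximin = -3.
Column maxima: b1 → 8, b2 → 3; minimax = 3.
-3 ≠ 3, so there is no saddle point; optimal play is mixed.
Let Player 1 play T with probability p. Expected payoff against b1: (-3)p + 8(1−p) = −11p + 8; against b2: 3p + (-4)(1−p) = 7p − 4.
Setting these equal: −11p + 8 = 7p − 4 ⇒ −18p = -12 ⇒ p = 2/3, and the value is (-11)·(2/3) + 8 = 2/3.
For Player 2: with q = P(b1), equating T's and B's payoffs gives −6q + 3 = 12q − 4 ⇒ q = 7/18.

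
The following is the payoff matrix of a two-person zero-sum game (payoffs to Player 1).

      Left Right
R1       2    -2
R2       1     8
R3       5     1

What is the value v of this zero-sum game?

39/11

Row minima: R1 → -2, R2 → 1, R3 → 1; maximin = 1.
Column maxima: Left → 5, Right → 8; minimax = 5.
1 ≠ 5, so there is no saddle point; optimal play is mixed.
R1 is strictly dominated by R3, so Player 1 never plays it.
On the remaining 2×2 (R2, R3 vs Left, Right):
Let Player 1 play R2 with probability p. Expected payoff against Left: 1p + 5(1−p) = −4p + 5; against Right: 8p + 1(1−p) = 7p + 1.
Setting these equal: −4p + 5 = 7p + 1 ⇒ −11p = -4 ⇒ p = 4/11, and the value is (-4)·(4/11) + 5 = 39/11.
For Player 2: with q = P(Left), equating R2's and R3's payoffs gives −7q + 8 = 4q + 1 ⇒ q = 7/11.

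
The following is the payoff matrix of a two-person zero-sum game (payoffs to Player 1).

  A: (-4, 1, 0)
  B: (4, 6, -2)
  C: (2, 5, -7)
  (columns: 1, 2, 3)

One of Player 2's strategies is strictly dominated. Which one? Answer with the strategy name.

2

1 holds Player 1's payoff strictly below 2 in every row: -4 < 1, 4 < 6, 2 < 5.
So 2 is strictly dominated for Player 2.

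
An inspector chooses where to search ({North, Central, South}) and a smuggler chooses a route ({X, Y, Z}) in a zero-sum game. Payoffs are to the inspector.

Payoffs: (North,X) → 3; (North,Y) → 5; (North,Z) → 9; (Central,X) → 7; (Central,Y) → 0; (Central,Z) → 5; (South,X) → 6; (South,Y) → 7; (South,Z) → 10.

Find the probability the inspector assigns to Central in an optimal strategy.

Row minima: North → 3, Central → 0, South → 6; maximin = 6.
Column maxima: X → 7, Y → 7, Z → 10; minimax = 7.
6 ≠ 7, so there is no saddle point; optimal play is mixed.
North is strictly dominated by South, so the inspector never plays it.
Z is strictly dominated by Y (it gives the inspector strictly more in every row), so the smuggler never plays it.
On the remaining 2×2 (Central, South vs X, Y):
Let the inspector play Central with probability p. Expected payoff against X: 7p + 6(1−p) = p + 6; against Y: 0p + 7(1−p) = −7p + 7.
Setting these equal: p + 6 = −7p + 7 ⇒ 8p = 1 ⇒ p = 1/8, and the value is (1)·(1/8) + 6 = 49/8.
For the smuggler: with q = P(X), equating Central's and South's payoffs gives 7q = −q + 7 ⇒ q = 7/8.

1/8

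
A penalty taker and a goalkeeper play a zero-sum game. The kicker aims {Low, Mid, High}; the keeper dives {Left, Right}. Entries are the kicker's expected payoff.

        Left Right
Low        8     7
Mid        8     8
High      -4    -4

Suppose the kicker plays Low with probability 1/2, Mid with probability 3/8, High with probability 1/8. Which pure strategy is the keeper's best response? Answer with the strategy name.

If the keeper plays Left, the kicker's expected payoff is (1/2)·8 + (3/8)·8 + (1/8)·(-4) = 13/2.
If the keeper plays Right, the kicker's expected payoff is (1/2)·7 + (3/8)·8 + (1/8)·(-4) = 6.
The keeper minimizes the kicker's payoff; the smallest is 6, so the best response is Right.

Right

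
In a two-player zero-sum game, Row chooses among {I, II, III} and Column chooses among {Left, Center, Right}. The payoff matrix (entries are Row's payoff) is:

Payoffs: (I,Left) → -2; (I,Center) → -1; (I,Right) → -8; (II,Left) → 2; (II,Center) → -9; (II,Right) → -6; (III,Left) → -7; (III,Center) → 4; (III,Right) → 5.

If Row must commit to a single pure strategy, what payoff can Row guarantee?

Row minima: I → -8, II → -9, III → -7.
The best of these is -7.

-7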